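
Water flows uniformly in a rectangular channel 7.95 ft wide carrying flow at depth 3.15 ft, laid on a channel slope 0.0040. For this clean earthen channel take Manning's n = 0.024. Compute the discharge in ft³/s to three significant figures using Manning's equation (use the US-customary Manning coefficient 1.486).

A = b·y = 7.95 × 3.15 = 25.04 ft²
P = b + 2y = 7.95 + 2×3.15 = 14.25 ft
R = A/P = 25.04/14.25 = 1.757 ft
Q = (1.486/n)·A·R^(2/3)·S^(1/2) = (1.486/0.024) × 25.04 × 1.757^(2/3) × 0.0040^(1/2) = 142.8 ft³/s

143 ft³/s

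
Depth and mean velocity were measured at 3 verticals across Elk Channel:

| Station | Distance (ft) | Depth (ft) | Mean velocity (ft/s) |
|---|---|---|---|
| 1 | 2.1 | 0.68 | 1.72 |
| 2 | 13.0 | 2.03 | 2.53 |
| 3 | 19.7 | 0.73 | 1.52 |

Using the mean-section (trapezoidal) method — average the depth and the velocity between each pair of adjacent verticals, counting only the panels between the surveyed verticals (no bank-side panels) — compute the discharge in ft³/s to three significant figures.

Panel 1-2: Δb = 10.9 ft, d̄ = (0.68+2.03)/2 = 1.355, v̄ = (1.72+2.53)/2 = 2.125 → q = 10.9×1.355×2.125 = 31.39 ft³/s
Panel 2-3: Δb = 6.7 ft, d̄ = (2.03+0.73)/2 = 1.38, v̄ = (2.53+1.52)/2 = 2.025 → q = 6.7×1.38×2.025 = 18.72 ft³/s
Q = Σ q = 50.11 ft³/s

50.1 ft³/s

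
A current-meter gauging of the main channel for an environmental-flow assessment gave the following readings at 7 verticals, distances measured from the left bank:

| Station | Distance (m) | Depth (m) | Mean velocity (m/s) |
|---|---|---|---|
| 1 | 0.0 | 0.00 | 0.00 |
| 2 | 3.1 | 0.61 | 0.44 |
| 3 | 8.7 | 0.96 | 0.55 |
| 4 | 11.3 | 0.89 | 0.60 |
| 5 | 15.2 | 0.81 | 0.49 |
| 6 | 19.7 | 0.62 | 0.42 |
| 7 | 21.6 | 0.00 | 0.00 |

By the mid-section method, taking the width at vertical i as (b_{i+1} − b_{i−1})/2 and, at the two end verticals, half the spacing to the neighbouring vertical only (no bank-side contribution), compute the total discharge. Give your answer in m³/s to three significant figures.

w_2 = (8.7 − 0.0)/2 = 4.35 m; q_2 = 0.44 × 0.61 × 4.35 = 1.168 m³/s
w_3 = (11.3 − 3.1)/2 = 4.1 m; q_3 = 0.55 × 0.96 × 4.1 = 2.165 m³/s
w_4 = (15.2 − 8.7)/2 = 3.25 m; q_4 = 0.60 × 0.89 × 3.25 = 1.736 m³/s
w_5 = (19.7 − 11.3)/2 = 4.2 m; q_5 = 0.49 × 0.81 × 4.2 = 1.667 m³/s
w_6 = (21.6 − 15.2)/2 = 3.2 m; q_6 = 0.42 × 0.62 × 3.2 = 0.8333 m³/s
Stations 1, 7 contribute zero (depth or velocity is 0).
Q = Σ qᵢ = 7.568 m³/s

7.57 m³/s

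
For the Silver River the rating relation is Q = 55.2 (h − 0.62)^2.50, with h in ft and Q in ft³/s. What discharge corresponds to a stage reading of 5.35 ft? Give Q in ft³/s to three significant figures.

Q = 55.2 × (5.35 − 0.62)^2.50 = 55.2 × 4.73^2.50 = 2686 ft³/s

2690 ft³/s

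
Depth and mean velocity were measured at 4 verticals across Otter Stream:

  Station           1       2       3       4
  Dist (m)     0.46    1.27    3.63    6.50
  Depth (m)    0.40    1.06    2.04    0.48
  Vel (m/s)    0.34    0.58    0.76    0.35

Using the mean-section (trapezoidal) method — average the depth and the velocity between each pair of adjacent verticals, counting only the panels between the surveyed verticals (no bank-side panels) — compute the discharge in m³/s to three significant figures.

4.73 m³/s

Panel 1-2: Δb = 0.81 m, d̄ = (0.40+1.06)/2 = 0.73, v̄ = (0.34+0.58)/2 = 0.46 → q = 0.81×0.73×0.46 = 0.2720 m³/s
Panel 2-3: Δb = 2.36 m, d̄ = (1.06+2.04)/2 = 1.55, v̄ = (0.58+0.76)/2 = 0.67 → q = 2.36×1.55×0.67 = 2.451 m³/s
Panel 3-4: Δb = 2.87 m, d̄ = (2.04+0.48)/2 = 1.26, v̄ = (0.76+0.35)/2 = 0.555 → q = 2.87×1.26×0.555 = 2.007 m³/s
Q = Σ q = 4.730 m³/s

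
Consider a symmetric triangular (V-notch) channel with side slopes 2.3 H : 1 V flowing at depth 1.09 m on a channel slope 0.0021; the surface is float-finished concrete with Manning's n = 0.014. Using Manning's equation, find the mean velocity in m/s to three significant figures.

A = z·y² = 2.3×1.09² = 2.733 m²
P = 2y√(1+z²) = 2×1.09×√(1+2.3²) = 5.467 m
R = A/P = 2.733/5.467 = 0.4998 m
Q = (1/n)·A·R^(2/3)·S^(1/2) = (1/0.014) × 2.733 × 0.4998^(2/3) × 0.0021^(1/2) = 5.633 m³/s
V = Q/A = 5.633/2.733 = 2.061 m/s

2.06 m/s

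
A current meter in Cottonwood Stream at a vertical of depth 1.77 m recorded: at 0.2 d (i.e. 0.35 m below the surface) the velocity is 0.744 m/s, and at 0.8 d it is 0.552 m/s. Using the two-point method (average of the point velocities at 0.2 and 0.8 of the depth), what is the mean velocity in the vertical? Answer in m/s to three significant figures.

0.648 m/s

v̄ = (0.744 + 0.552) / 2 = 0.6480 m/s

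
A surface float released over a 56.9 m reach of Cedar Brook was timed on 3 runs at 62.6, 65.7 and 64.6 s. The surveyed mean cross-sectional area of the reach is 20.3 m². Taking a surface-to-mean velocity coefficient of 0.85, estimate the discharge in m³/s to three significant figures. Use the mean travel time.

t̄ = (62.6 + 65.7 + 64.6) / 3 = 64.3 s
v_surface = L / t̄ = 56.9 / 64.3 = 0.8849 m/s
v_mean = 0.85 × 0.8849 = 0.7522 m/s
Q = A × v_mean = 20.3 × 0.7522 = 15.27 m³/s

15.3 m³/s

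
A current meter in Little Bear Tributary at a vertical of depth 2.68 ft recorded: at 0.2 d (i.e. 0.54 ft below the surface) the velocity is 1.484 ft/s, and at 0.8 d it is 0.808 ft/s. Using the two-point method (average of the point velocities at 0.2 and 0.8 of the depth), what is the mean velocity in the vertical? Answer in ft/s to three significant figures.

v̄ = (1.484 + 0.808) / 2 = 1.146 ft/s

1.15 ft/s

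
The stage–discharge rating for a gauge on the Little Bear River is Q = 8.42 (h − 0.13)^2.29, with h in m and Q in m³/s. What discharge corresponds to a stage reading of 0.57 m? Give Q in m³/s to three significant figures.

Q = 8.42 × (0.57 − 0.13)^2.29 = 8.42 × 0.44^2.29 = 1.285 m³/s

1.28 m³/s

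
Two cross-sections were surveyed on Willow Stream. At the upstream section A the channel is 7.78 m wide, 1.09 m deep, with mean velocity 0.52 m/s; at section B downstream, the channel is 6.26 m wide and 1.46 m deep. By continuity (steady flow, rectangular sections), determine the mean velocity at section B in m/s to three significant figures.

Q = A₁V₁ = (7.78×1.09) × 0.52 = 4.410 m³/s
A₂ = 6.26 × 1.46 = 9.140 m²
V₂ = Q/A₂ = 4.410/9.140 = 0.4825 m/s

0.482 m/s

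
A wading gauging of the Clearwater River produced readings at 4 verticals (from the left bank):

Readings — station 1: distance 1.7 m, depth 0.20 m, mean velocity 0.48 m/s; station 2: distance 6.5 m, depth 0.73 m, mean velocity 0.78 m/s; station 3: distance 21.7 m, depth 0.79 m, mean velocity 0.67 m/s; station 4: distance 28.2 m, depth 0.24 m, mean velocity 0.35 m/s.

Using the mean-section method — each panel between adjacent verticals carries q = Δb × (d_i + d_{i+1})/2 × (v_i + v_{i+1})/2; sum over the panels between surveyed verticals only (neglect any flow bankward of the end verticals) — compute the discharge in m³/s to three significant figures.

Panel 1-2: Δb = 4.8 m, d̄ = (0.20+0.73)/2 = 0.465, v̄ = (0.48+0.78)/2 = 0.63 → q = 4.8×0.465×0.63 = 1.406 m³/s
Panel 2-3: Δb = 15.2 m, d̄ = (0.73+0.79)/2 = 0.76, v̄ = (0.78+0.67)/2 = 0.725 → q = 15.2×0.76×0.725 = 8.375 m³/s
Panel 3-4: Δb = 6.5 m, d̄ = (0.79+0.24)/2 = 0.515, v̄ = (0.67+0.35)/2 = 0.51 → q = 6.5×0.515×0.51 = 1.707 m³/s
Q = Σ q = 11.49 m³/s

11.5 m³/s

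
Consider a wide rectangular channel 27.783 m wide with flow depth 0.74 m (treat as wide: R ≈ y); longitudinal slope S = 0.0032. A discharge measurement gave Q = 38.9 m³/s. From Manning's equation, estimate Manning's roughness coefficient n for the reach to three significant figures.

0.0245

A = b·y = 27.783 × 0.74 = 20.56 m²
Wide channel: R ≈ y = 0.74 m
n = (1/Q)·A·R^(2/3)·S^(1/2) = (1/38.9) × 20.56 × 0.8181 × 0.05657 = 0.02446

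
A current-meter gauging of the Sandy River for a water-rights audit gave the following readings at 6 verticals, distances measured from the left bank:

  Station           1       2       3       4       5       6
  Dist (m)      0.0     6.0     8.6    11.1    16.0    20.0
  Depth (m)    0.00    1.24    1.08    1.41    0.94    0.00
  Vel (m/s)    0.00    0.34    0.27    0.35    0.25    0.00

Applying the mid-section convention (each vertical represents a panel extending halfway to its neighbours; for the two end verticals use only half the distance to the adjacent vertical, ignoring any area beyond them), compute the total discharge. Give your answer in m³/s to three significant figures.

w_2 = (8.6 − 0.0)/2 = 4.3 m; q_2 = 0.34 × 1.24 × 4.3 = 1.813 m³/s
w_3 = (11.1 − 6.0)/2 = 2.55 m; q_3 = 0.27 × 1.08 × 2.55 = 0.7436 m³/s
w_4 = (16.0 − 8.6)/2 = 3.7 m; q_4 = 0.35 × 1.41 × 3.7 = 1.826 m³/s
w_5 = (20.0 − 11.1)/2 = 4.45 m; q_5 = 0.25 × 0.94 × 4.45 = 1.046 m³/s
Stations 1, 6 contribute zero (depth or velocity is 0).
Q = Σ qᵢ = 5.428 m³/s

5.43 m³/s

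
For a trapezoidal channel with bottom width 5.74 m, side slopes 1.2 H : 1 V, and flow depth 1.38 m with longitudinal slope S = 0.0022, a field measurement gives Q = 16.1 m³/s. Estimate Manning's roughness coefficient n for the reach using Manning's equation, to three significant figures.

A = (b + z·y)·y = (5.74 + 1.2×1.38)×1.38 = 10.21 m²
P = b + 2y√(1+z²) = 5.74 + 2×1.38×√(1+1.2²) = 10.05 m
R = A/P = 10.21/10.05 = 1.015 m
n = (1/Q)·A·R^(2/3)·S^(1/2) = (1/16.1) × 10.21 × 1.010 × 0.04690 = 0.03004

0.0300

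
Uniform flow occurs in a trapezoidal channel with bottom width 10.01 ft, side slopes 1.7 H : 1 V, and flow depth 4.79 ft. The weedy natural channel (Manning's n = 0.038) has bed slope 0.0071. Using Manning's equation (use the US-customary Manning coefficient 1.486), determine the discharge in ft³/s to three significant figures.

A = (b + z·y)·y = (10.01 + 1.7×4.79)×4.79 = 86.95 ft²
P = b + 2y√(1+z²) = 10.01 + 2×4.79×√(1+1.7²) = 28.90 ft
R = A/P = 86.95/28.90 = 3.008 ft
Q = (1.486/n)·A·R^(2/3)·S^(1/2) = (1.486/0.038) × 86.95 × 3.008^(2/3) × 0.0071^(1/2) = 597.1 ft³/s

597 ft³/s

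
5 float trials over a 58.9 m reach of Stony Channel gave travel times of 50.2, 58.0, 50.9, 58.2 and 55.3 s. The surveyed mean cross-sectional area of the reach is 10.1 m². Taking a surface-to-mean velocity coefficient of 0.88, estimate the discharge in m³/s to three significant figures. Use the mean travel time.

9.60 m³/s

t̄ = (50.2 + 58.0 + 50.9 + 58.2 + 55.3) / 5 = 54.52 s
v_surface = L / t̄ = 58.9 / 54.52 = 1.080 m/s
v_mean = 0.88 × 1.080 = 0.9507 m/s
Q = A × v_mean = 10.1 × 0.9507 = 9.602 m³/s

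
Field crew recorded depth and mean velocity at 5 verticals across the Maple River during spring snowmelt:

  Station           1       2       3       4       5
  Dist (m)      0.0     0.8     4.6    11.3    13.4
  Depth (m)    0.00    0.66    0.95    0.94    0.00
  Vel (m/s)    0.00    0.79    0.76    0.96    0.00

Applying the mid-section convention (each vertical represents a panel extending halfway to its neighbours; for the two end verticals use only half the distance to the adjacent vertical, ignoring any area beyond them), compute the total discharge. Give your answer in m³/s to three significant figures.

8.96 m³/s

w_2 = (4.6 − 0.0)/2 = 2.3 m; q_2 = 0.79 × 0.66 × 2.3 = 1.199 m³/s
w_3 = (11.3 − 0.8)/2 = 5.25 m; q_3 = 0.76 × 0.95 × 5.25 = 3.791 m³/s
w_4 = (13.4 − 4.6)/2 = 4.4 m; q_4 = 0.96 × 0.94 × 4.4 = 3.971 m³/s
Stations 1, 5 contribute zero (depth or velocity is 0).
Q = Σ qᵢ = 8.960 m³/s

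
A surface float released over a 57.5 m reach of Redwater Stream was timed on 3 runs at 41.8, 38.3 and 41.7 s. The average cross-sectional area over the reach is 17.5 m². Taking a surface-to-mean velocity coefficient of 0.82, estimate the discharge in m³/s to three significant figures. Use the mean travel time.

t̄ = (41.8 + 38.3 + 41.7) / 3 = 40.6 s
v_surface = L / t̄ = 57.5 / 40.6 = 1.416 m/s
v_mean = 0.82 × 1.416 = 1.161 m/s
Q = A × v_mean = 17.5 × 1.161 = 20.32 m³/s

20.3 m³/s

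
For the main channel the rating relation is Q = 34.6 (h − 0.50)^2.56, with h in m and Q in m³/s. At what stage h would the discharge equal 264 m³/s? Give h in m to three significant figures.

2.71 m

h − h₀ = (Q/C)^(1/b) = (264/34.6)^(1/2.56) = 2.212 m
h = 0.50 + 2.212 = 2.712 m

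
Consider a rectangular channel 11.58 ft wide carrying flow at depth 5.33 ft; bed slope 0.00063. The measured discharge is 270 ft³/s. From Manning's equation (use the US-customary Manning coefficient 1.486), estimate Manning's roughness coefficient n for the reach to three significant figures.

0.0168

A = b·y = 11.58 × 5.33 = 61.72 ft²
P = b + 2y = 11.58 + 2×5.33 = 22.24 ft
R = A/P = 61.72/22.24 = 2.775 ft
n = (1.486/Q)·A·R^(2/3)·S^(1/2) = (1.486/270) × 61.72 × 1.975 × 0.02510 = 0.01684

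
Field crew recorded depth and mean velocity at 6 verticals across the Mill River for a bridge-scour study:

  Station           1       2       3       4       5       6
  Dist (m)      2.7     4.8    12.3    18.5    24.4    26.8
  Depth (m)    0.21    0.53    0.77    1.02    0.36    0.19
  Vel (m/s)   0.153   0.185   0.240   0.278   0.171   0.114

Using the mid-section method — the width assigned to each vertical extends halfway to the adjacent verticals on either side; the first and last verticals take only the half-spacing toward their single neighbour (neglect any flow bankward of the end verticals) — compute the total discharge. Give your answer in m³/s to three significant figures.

w_1 = (4.8 − 2.7)/2 = 1.05 m; q_1 = 0.153 × 0.21 × 1.05 = 0.03374 m³/s
w_2 = (12.3 − 2.7)/2 = 4.8 m; q_2 = 0.185 × 0.53 × 4.8 = 0.4706 m³/s
w_3 = (18.5 − 4.8)/2 = 6.85 m; q_3 = 0.240 × 0.77 × 6.85 = 1.266 m³/s
w_4 = (24.4 − 12.3)/2 = 6.05 m; q_4 = 0.278 × 1.02 × 6.05 = 1.716 m³/s
w_5 = (26.8 − 18.5)/2 = 4.15 m; q_5 = 0.171 × 0.36 × 4.15 = 0.2555 m³/s
w_6 = (26.8 − 24.4)/2 = 1.2 m; q_6 = 0.114 × 0.19 × 1.2 = 0.02599 m³/s
Q = Σ qᵢ = 3.767 m³/s

3.77 m³/s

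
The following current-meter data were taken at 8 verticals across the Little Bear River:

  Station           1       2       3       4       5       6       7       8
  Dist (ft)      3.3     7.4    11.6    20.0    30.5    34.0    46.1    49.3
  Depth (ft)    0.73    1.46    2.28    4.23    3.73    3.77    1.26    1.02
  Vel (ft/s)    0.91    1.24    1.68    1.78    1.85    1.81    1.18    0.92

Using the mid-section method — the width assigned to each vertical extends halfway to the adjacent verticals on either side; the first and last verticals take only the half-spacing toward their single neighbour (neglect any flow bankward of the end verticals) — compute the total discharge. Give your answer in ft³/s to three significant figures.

w_1 = (7.4 − 3.3)/2 = 2.05 ft; q_1 = 0.91 × 0.73 × 2.05 = 1.362 ft³/s
w_2 = (11.6 − 3.3)/2 = 4.15 ft; q_2 = 1.24 × 1.46 × 4.15 = 7.513 ft³/s
w_3 = (20.0 − 7.4)/2 = 6.3 ft; q_3 = 1.68 × 2.28 × 6.3 = 24.13 ft³/s
w_4 = (30.5 − 11.6)/2 = 9.45 ft; q_4 = 1.78 × 4.23 × 9.45 = 71.15 ft³/s
w_5 = (34.0 − 20.0)/2 = 7 ft; q_5 = 1.85 × 3.73 × 7 = 48.30 ft³/s
w_6 = (46.1 − 30.5)/2 = 7.8 ft; q_6 = 1.81 × 3.77 × 7.8 = 53.22 ft³/s
w_7 = (49.3 − 34.0)/2 = 7.65 ft; q_7 = 1.18 × 1.26 × 7.65 = 11.37 ft³/s
w_8 = (49.3 − 46.1)/2 = 1.6 ft; q_8 = 0.92 × 1.02 × 1.6 = 1.501 ft³/s
Q = Σ qᵢ = 218.6 ft³/s

219 ft³/s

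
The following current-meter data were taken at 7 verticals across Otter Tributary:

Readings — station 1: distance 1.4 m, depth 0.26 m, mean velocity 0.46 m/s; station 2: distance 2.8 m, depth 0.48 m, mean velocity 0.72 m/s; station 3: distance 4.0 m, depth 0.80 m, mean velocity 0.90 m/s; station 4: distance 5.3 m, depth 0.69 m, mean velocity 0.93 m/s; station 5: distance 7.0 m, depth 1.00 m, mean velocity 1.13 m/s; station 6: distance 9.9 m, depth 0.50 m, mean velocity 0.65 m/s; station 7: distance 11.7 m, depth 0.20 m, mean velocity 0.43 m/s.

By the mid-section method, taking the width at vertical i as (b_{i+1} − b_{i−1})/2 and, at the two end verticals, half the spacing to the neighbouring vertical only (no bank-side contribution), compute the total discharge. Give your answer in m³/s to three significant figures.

5.84 m³/s

w_1 = (2.8 − 1.4)/2 = 0.7 m; q_1 = 0.46 × 0.26 × 0.7 = 0.08372 m³/s
w_2 = (4.0 − 1.4)/2 = 1.3 m; q_2 = 0.72 × 0.48 × 1.3 = 0.4493 m³/s
w_3 = (5.3 − 2.8)/2 = 1.25 m; q_3 = 0.90 × 0.80 × 1.25 = 0.9000 m³/s
w_4 = (7.0 − 4.0)/2 = 1.5 m; q_4 = 0.93 × 0.69 × 1.5 = 0.9626 m³/s
w_5 = (9.9 − 5.3)/2 = 2.3 m; q_5 = 1.13 × 1.00 × 2.3 = 2.599 m³/s
w_6 = (11.7 − 7.0)/2 = 2.35 m; q_6 = 0.65 × 0.50 × 2.35 = 0.7638 m³/s
w_7 = (11.7 − 9.9)/2 = 0.9 m; q_7 = 0.43 × 0.20 × 0.9 = 0.07740 m³/s
Q = Σ qᵢ = 5.836 m³/s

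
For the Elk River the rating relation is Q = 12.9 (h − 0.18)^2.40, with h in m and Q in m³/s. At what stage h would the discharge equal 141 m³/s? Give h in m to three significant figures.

2.89 m

h − h₀ = (Q/C)^(1/b) = (141/12.9)^(1/2.40) = 2.709 m
h = 0.18 + 2.709 = 2.889 m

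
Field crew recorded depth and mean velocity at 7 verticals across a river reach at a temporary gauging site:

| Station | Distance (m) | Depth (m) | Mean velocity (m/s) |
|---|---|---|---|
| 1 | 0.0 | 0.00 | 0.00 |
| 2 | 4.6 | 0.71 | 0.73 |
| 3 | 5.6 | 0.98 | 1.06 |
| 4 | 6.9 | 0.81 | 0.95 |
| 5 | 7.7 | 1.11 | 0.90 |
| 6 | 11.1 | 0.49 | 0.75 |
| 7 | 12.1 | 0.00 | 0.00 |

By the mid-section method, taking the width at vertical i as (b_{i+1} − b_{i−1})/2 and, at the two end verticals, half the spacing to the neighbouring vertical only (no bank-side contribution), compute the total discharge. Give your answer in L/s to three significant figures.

w_2 = (5.6 − 0.0)/2 = 2.8 m; q_2 = 0.73 × 0.71 × 2.8 = 1.451 m³/s
w_3 = (6.9 − 4.6)/2 = 1.15 m; q_3 = 1.06 × 0.98 × 1.15 = 1.195 m³/s
w_4 = (7.7 − 5.6)/2 = 1.05 m; q_4 = 0.95 × 0.81 × 1.05 = 0.8080 m³/s
w_5 = (11.1 − 6.9)/2 = 2.1 m; q_5 = 0.90 × 1.11 × 2.1 = 2.098 m³/s
w_6 = (12.1 − 7.7)/2 = 2.2 m; q_6 = 0.75 × 0.49 × 2.2 = 0.8085 m³/s
Stations 1, 7 contribute zero (depth or velocity is 0).
Q = Σ qᵢ = 6.360 m³/s
= 6.360 × 1000 = 6360 L/s

6360 L/s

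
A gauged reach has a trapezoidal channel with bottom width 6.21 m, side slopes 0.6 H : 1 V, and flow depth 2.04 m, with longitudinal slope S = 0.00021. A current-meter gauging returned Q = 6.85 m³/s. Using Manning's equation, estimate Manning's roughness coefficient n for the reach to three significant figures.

0.0398

A = (b + z·y)·y = (6.21 + 0.6×2.04)×2.04 = 15.17 m²
P = b + 2y√(1+z²) = 6.21 + 2×2.04×√(1+0.6²) = 10.97 m
R = A/P = 15.17/10.97 = 1.383 m
n = (1/Q)·A·R^(2/3)·S^(1/2) = (1/6.85) × 15.17 × 1.241 × 0.01449 = 0.03982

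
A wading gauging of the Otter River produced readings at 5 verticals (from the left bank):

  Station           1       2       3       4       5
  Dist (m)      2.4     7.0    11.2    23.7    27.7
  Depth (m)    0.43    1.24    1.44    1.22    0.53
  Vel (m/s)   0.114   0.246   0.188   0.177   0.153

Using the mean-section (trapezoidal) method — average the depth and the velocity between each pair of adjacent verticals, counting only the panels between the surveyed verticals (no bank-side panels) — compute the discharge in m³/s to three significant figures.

Panel 1-2: Δb = 4.6 m, d̄ = (0.43+1.24)/2 = 0.835, v̄ = (0.114+0.246)/2 = 0.18 → q = 4.6×0.835×0.18 = 0.6914 m³/s
Panel 2-3: Δb = 4.2 m, d̄ = (1.24+1.44)/2 = 1.34, v̄ = (0.246+0.188)/2 = 0.217 → q = 4.2×1.34×0.217 = 1.221 m³/s
Panel 3-4: Δb = 12.5 m, d̄ = (1.44+1.22)/2 = 1.33, v̄ = (0.188+0.177)/2 = 0.1825 → q = 12.5×1.33×0.1825 = 3.034 m³/s
Panel 4-5: Δb = 4 m, d̄ = (1.22+0.53)/2 = 0.875, v̄ = (0.177+0.153)/2 = 0.165 → q = 4×0.875×0.165 = 0.5775 m³/s
Q = Σ q = 5.524 m³/s

5.52 m³/s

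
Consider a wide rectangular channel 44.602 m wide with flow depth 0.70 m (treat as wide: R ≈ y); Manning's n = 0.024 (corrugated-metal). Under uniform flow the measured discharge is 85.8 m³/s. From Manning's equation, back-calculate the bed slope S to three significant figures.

A = b·y = 44.602 × 0.70 = 31.22 m²
Wide channel: R ≈ y = 0.70 m
S = (Q·n / (1·A·R^(2/3)))² = (85.8×0.024 / (1×31.22×0.7884))² = 0.006999

0.00700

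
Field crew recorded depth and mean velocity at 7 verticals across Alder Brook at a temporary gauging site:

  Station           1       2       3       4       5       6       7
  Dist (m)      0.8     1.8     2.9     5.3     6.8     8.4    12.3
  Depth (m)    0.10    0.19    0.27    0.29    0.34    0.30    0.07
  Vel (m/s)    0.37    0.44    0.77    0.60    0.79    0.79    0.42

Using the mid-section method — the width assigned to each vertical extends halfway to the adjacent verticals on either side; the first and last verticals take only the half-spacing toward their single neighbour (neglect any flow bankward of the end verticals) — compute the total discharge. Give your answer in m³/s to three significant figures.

1.93 m³/s

w_1 = (1.8 − 0.8)/2 = 0.5 m; q_1 = 0.37 × 0.10 × 0.5 = 0.01850 m³/s
w_2 = (2.9 − 0.8)/2 = 1.05 m; q_2 = 0.44 × 0.19 × 1.05 = 0.08778 m³/s
w_3 = (5.3 − 1.8)/2 = 1.75 m; q_3 = 0.77 × 0.27 × 1.75 = 0.3638 m³/s
w_4 = (6.8 − 2.9)/2 = 1.95 m; q_4 = 0.60 × 0.29 × 1.95 = 0.3393 m³/s
w_5 = (8.4 − 5.3)/2 = 1.55 m; q_5 = 0.79 × 0.34 × 1.55 = 0.4163 m³/s
w_6 = (12.3 − 6.8)/2 = 2.75 m; q_6 = 0.79 × 0.30 × 2.75 = 0.6518 m³/s
w_7 = (12.3 − 8.4)/2 = 1.95 m; q_7 = 0.42 × 0.07 × 1.95 = 0.05733 m³/s
Q = Σ qᵢ = 1.935 m³/s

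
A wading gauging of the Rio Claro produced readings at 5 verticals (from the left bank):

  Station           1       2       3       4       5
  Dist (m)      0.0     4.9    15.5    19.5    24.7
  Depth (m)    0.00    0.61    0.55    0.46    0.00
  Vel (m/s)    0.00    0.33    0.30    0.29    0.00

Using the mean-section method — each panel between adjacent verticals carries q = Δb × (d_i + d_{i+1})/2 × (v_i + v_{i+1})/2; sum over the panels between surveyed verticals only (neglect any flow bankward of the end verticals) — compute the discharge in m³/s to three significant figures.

Panel 1-2: Δb = 4.9 m, d̄ = (0.00+0.61)/2 = 0.305, v̄ = (0.00+0.33)/2 = 0.165 → q = 4.9×0.305×0.165 = 0.2466 m³/s
Panel 2-3: Δb = 10.6 m, d̄ = (0.61+0.55)/2 = 0.58, v̄ = (0.33+0.30)/2 = 0.315 → q = 10.6×0.58×0.315 = 1.937 m³/s
Panel 3-4: Δb = 4 m, d̄ = (0.55+0.46)/2 = 0.505, v̄ = (0.30+0.29)/2 = 0.295 → q = 4×0.505×0.295 = 0.5959 m³/s
Panel 4-5: Δb = 5.2 m, d̄ = (0.46+0.00)/2 = 0.23, v̄ = (0.29+0.00)/2 = 0.145 → q = 5.2×0.23×0.145 = 0.1734 m³/s
Q = Σ q = 2.953 m³/s

2.95 m³/s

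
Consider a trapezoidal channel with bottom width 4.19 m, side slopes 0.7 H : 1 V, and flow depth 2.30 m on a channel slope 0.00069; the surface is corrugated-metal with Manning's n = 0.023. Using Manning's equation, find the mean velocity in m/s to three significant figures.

1.40 m/s

A = (b + z·y)·y = (4.19 + 0.7×2.30)×2.30 = 13.34 m²
P = b + 2y√(1+z²) = 4.19 + 2×2.30×√(1+0.7²) = 9.805 m
R = A/P = 13.34/9.805 = 1.361 m
Q = (1/n)·A·R^(2/3)·S^(1/2) = (1/0.023) × 13.34 × 1.361^(2/3) × 0.00069^(1/2) = 18.71 m³/s
V = Q/A = 18.71/13.34 = 1.402 m/s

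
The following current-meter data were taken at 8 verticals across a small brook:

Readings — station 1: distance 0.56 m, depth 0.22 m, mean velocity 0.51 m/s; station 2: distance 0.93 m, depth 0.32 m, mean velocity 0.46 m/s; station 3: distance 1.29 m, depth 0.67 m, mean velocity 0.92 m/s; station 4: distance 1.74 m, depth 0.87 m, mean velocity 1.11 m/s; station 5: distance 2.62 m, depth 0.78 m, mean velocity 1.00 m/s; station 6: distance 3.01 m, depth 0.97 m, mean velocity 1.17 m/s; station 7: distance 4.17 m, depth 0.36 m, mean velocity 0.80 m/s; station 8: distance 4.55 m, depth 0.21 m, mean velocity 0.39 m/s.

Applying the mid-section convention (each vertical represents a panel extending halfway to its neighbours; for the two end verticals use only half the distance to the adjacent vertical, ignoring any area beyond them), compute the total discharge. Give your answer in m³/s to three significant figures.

2.58 m³/s

w_1 = (0.93 − 0.56)/2 = 0.185 m; q_1 = 0.51 × 0.22 × 0.185 = 0.02076 m³/s
w_2 = (1.29 − 0.56)/2 = 0.365 m; q_2 = 0.46 × 0.32 × 0.365 = 0.05373 m³/s
w_3 = (1.74 − 0.93)/2 = 0.405 m; q_3 = 0.92 × 0.67 × 0.405 = 0.2496 m³/s
w_4 = (2.62 − 1.29)/2 = 0.665 m; q_4 = 1.11 × 0.87 × 0.665 = 0.6422 m³/s
w_5 = (3.01 − 1.74)/2 = 0.635 m; q_5 = 1.00 × 0.78 × 0.635 = 0.4953 m³/s
w_6 = (4.17 − 2.62)/2 = 0.775 m; q_6 = 1.17 × 0.97 × 0.775 = 0.8795 m³/s
w_7 = (4.55 − 3.01)/2 = 0.77 m; q_7 = 0.80 × 0.36 × 0.77 = 0.2218 m³/s
w_8 = (4.55 − 4.17)/2 = 0.19 m; q_8 = 0.39 × 0.21 × 0.19 = 0.01556 m³/s
Q = Σ qᵢ = 2.578 m³/s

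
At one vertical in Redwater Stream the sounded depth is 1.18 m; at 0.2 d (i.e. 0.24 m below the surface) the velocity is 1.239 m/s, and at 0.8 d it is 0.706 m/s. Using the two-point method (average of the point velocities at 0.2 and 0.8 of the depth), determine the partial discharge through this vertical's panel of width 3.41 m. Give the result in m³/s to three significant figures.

v̄ = (1.239 + 0.706) / 2 = 0.9725 m/s
q = v̄ × d × w = 0.9725 × 1.18 × 3.41 = 3.913 m³/s

3.91 m³/s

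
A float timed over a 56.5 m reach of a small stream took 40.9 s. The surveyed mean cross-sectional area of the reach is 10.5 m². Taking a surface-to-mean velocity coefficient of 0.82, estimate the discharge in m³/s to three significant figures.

11.9 m³/s

v_surface = L / t̄ = 56.5 / 40.9 = 1.381 m/s
v_mean = 0.82 × 1.381 = 1.133 m/s
Q = A × v_mean = 10.5 × 1.133 = 11.89 m³/s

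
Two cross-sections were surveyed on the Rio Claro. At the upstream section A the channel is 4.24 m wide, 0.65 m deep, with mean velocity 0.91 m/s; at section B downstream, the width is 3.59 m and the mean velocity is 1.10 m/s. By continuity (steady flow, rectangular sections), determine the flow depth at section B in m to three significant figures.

0.635 m

Q = A₁V₁ = (4.24×0.65) × 0.91 = 2.508 m³/s
d₂ = Q/(b₂ V₂) = 2.508/(3.59×1.10) = 0.6351 m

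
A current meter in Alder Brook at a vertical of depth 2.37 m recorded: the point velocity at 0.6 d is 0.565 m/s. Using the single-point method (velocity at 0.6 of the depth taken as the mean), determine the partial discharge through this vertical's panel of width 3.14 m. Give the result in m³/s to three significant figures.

v̄ = v₀.₆ = 0.565 m/s
q = v̄ × d × w = 0.5650 × 2.37 × 3.14 = 4.205 m³/s

4.20 m³/s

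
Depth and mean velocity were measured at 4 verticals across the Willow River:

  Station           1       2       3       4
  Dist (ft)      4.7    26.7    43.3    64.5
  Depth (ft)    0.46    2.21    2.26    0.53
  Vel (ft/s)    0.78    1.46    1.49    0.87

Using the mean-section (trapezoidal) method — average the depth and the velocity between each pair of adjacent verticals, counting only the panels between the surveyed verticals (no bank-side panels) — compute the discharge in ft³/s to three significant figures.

123 ft³/s

Panel 1-2: Δb = 22 ft, d̄ = (0.46+2.21)/2 = 1.335, v̄ = (0.78+1.46)/2 = 1.12 → q = 22×1.335×1.12 = 32.89 ft³/s
Panel 2-3: Δb = 16.6 ft, d̄ = (2.21+2.26)/2 = 2.235, v̄ = (1.46+1.49)/2 = 1.475 → q = 16.6×2.235×1.475 = 54.72 ft³/s
Panel 3-4: Δb = 21.2 ft, d̄ = (2.26+0.53)/2 = 1.395, v̄ = (1.49+0.87)/2 = 1.18 → q = 21.2×1.395×1.18 = 34.90 ft³/s
Q = Σ q = 122.5 ft³/s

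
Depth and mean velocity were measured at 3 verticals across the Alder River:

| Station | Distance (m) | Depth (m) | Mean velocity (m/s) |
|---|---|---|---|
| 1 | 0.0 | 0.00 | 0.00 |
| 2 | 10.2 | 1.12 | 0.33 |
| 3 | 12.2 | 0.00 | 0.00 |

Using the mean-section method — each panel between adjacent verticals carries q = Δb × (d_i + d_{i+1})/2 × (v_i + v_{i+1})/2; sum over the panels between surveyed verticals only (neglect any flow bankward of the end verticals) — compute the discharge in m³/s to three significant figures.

1.13 m³/s

Panel 1-2: Δb = 10.2 m, d̄ = (0.00+1.12)/2 = 0.56, v̄ = (0.00+0.33)/2 = 0.165 → q = 10.2×0.56×0.165 = 0.9425 m³/s
Panel 2-3: Δb = 2 m, d̄ = (1.12+0.00)/2 = 0.56, v̄ = (0.33+0.00)/2 = 0.165 → q = 2×0.56×0.165 = 0.1848 m³/s
Q = Σ q = 1.127 m³/s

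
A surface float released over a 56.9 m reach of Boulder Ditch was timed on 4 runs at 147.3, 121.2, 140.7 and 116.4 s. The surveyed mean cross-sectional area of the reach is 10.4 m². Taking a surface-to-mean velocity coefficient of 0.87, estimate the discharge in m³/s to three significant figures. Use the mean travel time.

3.92 m³/s

t̄ = (147.3 + 121.2 + 140.7 + 116.4) / 4 = 131.4 s
v_surface = L / t̄ = 56.9 / 131.4 = 0.4330 m/s
v_mean = 0.87 × 0.4330 = 0.3767 m/s
Q = A × v_mean = 10.4 × 0.3767 = 3.918 m³/s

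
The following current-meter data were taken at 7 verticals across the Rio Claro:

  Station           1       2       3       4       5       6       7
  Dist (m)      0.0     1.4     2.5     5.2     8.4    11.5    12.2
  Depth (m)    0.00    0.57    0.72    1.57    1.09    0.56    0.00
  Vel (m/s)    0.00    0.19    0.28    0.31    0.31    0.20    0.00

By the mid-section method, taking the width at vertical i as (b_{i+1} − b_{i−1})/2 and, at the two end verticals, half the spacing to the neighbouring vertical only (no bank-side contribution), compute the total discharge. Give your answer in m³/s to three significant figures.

3.23 m³/s

w_2 = (2.5 − 0.0)/2 = 1.25 m; q_2 = 0.19 × 0.57 × 1.25 = 0.1354 m³/s
w_3 = (5.2 − 1.4)/2 = 1.9 m; q_3 = 0.28 × 0.72 × 1.9 = 0.3830 m³/s
w_4 = (8.4 − 2.5)/2 = 2.95 m; q_4 = 0.31 × 1.57 × 2.95 = 1.436 m³/s
w_5 = (11.5 − 5.2)/2 = 3.15 m; q_5 = 0.31 × 1.09 × 3.15 = 1.064 m³/s
w_6 = (12.2 − 8.4)/2 = 1.9 m; q_6 = 0.20 × 0.56 × 1.9 = 0.2128 m³/s
Stations 1, 7 contribute zero (depth or velocity is 0).
Q = Σ qᵢ = 3.231 m³/s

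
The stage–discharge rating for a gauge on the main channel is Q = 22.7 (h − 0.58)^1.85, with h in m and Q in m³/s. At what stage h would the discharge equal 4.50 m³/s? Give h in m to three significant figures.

0.997 m

h − h₀ = (Q/C)^(1/b) = (4.50/22.7)^(1/1.85) = 0.4170 m
h = 0.58 + 0.4170 = 0.9970 m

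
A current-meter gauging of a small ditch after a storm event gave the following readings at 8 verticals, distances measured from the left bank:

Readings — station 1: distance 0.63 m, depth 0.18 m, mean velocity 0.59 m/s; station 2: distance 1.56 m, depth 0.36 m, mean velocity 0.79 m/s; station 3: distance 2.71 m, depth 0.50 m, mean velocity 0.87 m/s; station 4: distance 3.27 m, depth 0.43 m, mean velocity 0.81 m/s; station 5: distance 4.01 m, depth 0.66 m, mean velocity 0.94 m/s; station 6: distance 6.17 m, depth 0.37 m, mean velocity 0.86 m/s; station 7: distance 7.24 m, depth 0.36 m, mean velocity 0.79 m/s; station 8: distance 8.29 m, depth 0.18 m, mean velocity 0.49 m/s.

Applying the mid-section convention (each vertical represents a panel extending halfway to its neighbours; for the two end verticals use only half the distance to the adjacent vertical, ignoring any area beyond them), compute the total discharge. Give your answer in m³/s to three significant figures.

w_1 = (1.56 − 0.63)/2 = 0.465 m; q_1 = 0.59 × 0.18 × 0.465 = 0.04938 m³/s
w_2 = (2.71 − 0.63)/2 = 1.04 m; q_2 = 0.79 × 0.36 × 1.04 = 0.2958 m³/s
w_3 = (3.27 − 1.56)/2 = 0.855 m; q_3 = 0.87 × 0.50 × 0.855 = 0.3719 m³/s
w_4 = (4.01 − 2.71)/2 = 0.65 m; q_4 = 0.81 × 0.43 × 0.65 = 0.2264 m³/s
w_5 = (6.17 − 3.27)/2 = 1.45 m; q_5 = 0.94 × 0.66 × 1.45 = 0.8996 m³/s
w_6 = (7.24 − 4.01)/2 = 1.615 m; q_6 = 0.86 × 0.37 × 1.615 = 0.5139 m³/s
w_7 = (8.29 − 6.17)/2 = 1.06 m; q_7 = 0.79 × 0.36 × 1.06 = 0.3015 m³/s
w_8 = (8.29 − 7.24)/2 = 0.525 m; q_8 = 0.49 × 0.18 × 0.525 = 0.04631 m³/s
Q = Σ qᵢ = 2.705 m³/s

2.70 m³/s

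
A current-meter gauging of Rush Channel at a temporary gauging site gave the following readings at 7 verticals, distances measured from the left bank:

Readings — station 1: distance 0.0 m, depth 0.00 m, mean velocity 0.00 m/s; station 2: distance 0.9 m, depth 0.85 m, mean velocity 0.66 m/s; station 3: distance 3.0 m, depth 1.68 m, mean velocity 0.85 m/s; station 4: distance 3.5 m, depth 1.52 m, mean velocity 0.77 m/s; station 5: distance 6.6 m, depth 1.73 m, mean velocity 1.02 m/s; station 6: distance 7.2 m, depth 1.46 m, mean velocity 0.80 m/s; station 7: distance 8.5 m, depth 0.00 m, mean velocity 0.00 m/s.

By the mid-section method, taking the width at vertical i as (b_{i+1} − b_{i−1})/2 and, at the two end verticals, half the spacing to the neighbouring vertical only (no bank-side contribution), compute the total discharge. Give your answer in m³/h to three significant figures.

33000 m³/h

w_2 = (3.0 − 0.0)/2 = 1.5 m; q_2 = 0.66 × 0.85 × 1.5 = 0.8415 m³/s
w_3 = (3.5 − 0.9)/2 = 1.3 m; q_3 = 0.85 × 1.68 × 1.3 = 1.856 m³/s
w_4 = (6.6 − 3.0)/2 = 1.8 m; q_4 = 0.77 × 1.52 × 1.8 = 2.107 m³/s
w_5 = (7.2 − 3.5)/2 = 1.85 m; q_5 = 1.02 × 1.73 × 1.85 = 3.265 m³/s
w_6 = (8.5 − 6.6)/2 = 0.95 m; q_6 = 0.80 × 1.46 × 0.95 = 1.110 m³/s
Stations 1, 7 contribute zero (depth or velocity is 0).
Q = Σ qᵢ = 9.179 m³/s
= 9.179 × 3600 = 33040 m³/h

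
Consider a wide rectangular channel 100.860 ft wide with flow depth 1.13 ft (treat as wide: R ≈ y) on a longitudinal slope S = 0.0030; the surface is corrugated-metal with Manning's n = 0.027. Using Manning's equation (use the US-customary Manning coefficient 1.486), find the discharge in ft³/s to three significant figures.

A = b·y = 100.860 × 1.13 = 114.0 ft²
Wide channel: R ≈ y = 1.13 ft
Q = (1.486/n)·A·R^(2/3)·S^(1/2) = (1.486/0.027) × 114.0 × 1.130^(2/3) × 0.0030^(1/2) = 372.7 ft³/s

373 ft³/s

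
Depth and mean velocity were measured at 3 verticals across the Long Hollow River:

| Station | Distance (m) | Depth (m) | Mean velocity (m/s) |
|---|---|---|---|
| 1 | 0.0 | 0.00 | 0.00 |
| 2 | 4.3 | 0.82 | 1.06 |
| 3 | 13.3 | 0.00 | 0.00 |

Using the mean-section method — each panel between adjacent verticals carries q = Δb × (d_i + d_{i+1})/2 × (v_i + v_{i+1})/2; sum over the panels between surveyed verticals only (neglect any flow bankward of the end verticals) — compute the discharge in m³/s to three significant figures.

Panel 1-2: Δb = 4.3 m, d̄ = (0.00+0.82)/2 = 0.41, v̄ = (0.00+1.06)/2 = 0.53 → q = 4.3×0.41×0.53 = 0.9344 m³/s
Panel 2-3: Δb = 9 m, d̄ = (0.82+0.00)/2 = 0.41, v̄ = (1.06+0.00)/2 = 0.53 → q = 9×0.41×0.53 = 1.956 m³/s
Q = Σ q = 2.890 m³/s

2.89 m³/s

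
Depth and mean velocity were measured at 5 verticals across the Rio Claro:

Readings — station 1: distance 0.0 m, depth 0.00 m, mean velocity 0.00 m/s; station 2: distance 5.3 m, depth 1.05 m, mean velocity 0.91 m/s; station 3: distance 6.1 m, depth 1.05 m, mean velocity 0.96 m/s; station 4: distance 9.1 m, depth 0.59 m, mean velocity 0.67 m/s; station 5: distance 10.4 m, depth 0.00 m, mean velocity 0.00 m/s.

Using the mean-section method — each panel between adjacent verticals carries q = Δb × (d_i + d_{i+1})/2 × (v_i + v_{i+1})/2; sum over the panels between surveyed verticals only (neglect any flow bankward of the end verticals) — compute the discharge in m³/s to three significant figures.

Panel 1-2: Δb = 5.3 m, d̄ = (0.00+1.05)/2 = 0.525, v̄ = (0.00+0.91)/2 = 0.455 → q = 5.3×0.525×0.455 = 1.266 m³/s
Panel 2-3: Δb = 0.8 m, d̄ = (1.05+1.05)/2 = 1.05, v̄ = (0.91+0.96)/2 = 0.935 → q = 0.8×1.05×0.935 = 0.7854 m³/s
Panel 3-4: Δb = 3 m, d̄ = (1.05+0.59)/2 = 0.82, v̄ = (0.96+0.67)/2 = 0.815 → q = 3×0.82×0.815 = 2.005 m³/s
Panel 4-5: Δb = 1.3 m, d̄ = (0.59+0.00)/2 = 0.295, v̄ = (0.67+0.00)/2 = 0.335 → q = 1.3×0.295×0.335 = 0.1285 m³/s
Q = Σ q = 4.185 m³/s

4.18 m³/s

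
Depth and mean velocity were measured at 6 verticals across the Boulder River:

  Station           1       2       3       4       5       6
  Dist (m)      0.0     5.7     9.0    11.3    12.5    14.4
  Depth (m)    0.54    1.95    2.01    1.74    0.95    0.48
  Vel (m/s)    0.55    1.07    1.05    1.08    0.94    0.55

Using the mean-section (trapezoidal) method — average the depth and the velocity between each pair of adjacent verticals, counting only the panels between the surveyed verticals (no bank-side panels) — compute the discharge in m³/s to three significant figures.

Panel 1-2: Δb = 5.7 m, d̄ = (0.54+1.95)/2 = 1.245, v̄ = (0.55+1.07)/2 = 0.81 → q = 5.7×1.245×0.81 = 5.748 m³/s
Panel 2-3: Δb = 3.3 m, d̄ = (1.95+2.01)/2 = 1.98, v̄ = (1.07+1.05)/2 = 1.06 → q = 3.3×1.98×1.06 = 6.926 m³/s
Panel 3-4: Δb = 2.3 m, d̄ = (2.01+1.74)/2 = 1.875, v̄ = (1.05+1.08)/2 = 1.065 → q = 2.3×1.875×1.065 = 4.593 m³/s
Panel 4-5: Δb = 1.2 m, d̄ = (1.74+0.95)/2 = 1.345, v̄ = (1.08+0.94)/2 = 1.01 → q = 1.2×1.345×1.01 = 1.630 m³/s
Panel 5-6: Δb = 1.9 m, d̄ = (0.95+0.48)/2 = 0.715, v̄ = (0.94+0.55)/2 = 0.745 → q = 1.9×0.715×0.745 = 1.012 m³/s
Q = Σ q = 19.91 m³/s

19.9 m³/s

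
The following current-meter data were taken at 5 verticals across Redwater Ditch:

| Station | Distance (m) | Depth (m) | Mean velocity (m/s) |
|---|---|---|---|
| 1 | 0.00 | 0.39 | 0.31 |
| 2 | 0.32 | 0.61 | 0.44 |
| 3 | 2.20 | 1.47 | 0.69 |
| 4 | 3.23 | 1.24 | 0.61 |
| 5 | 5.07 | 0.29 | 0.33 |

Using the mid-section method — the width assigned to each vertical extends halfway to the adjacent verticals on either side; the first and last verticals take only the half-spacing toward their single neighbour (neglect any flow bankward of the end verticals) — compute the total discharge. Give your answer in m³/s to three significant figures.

2.96 m³/s

w_1 = (0.32 − 0.00)/2 = 0.16 m; q_1 = 0.31 × 0.39 × 0.16 = 0.01934 m³/s
w_2 = (2.20 − 0.00)/2 = 1.1 m; q_2 = 0.44 × 0.61 × 1.1 = 0.2952 m³/s
w_3 = (3.23 − 0.32)/2 = 1.455 m; q_3 = 0.69 × 1.47 × 1.455 = 1.476 m³/s
w_4 = (5.07 − 2.20)/2 = 1.435 m; q_4 = 0.61 × 1.24 × 1.435 = 1.085 m³/s
w_5 = (5.07 − 3.23)/2 = 0.92 m; q_5 = 0.33 × 0.29 × 0.92 = 0.08804 m³/s
Q = Σ qᵢ = 2.964 m³/s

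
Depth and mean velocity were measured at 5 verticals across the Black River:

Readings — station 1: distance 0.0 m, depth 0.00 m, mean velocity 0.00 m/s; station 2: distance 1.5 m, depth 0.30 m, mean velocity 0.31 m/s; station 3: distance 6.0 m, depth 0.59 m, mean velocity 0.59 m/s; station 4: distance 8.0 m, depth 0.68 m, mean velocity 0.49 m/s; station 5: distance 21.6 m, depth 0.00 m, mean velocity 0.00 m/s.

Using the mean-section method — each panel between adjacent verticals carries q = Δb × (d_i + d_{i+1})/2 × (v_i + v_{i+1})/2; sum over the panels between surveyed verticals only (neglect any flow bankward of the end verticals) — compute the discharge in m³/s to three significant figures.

2.75 m³/s

Panel 1-2: Δb = 1.5 m, d̄ = (0.00+0.30)/2 = 0.15, v̄ = (0.00+0.31)/2 = 0.155 → q = 1.5×0.15×0.155 = 0.03488 m³/s
Panel 2-3: Δb = 4.5 m, d̄ = (0.30+0.59)/2 = 0.445, v̄ = (0.31+0.59)/2 = 0.45 → q = 4.5×0.445×0.45 = 0.9011 m³/s
Panel 3-4: Δb = 2 m, d̄ = (0.59+0.68)/2 = 0.635, v̄ = (0.59+0.49)/2 = 0.54 → q = 2×0.635×0.54 = 0.6858 m³/s
Panel 4-5: Δb = 13.6 m, d̄ = (0.68+0.00)/2 = 0.34, v̄ = (0.49+0.00)/2 = 0.245 → q = 13.6×0.34×0.245 = 1.133 m³/s
Q = Σ q = 2.755 m³/s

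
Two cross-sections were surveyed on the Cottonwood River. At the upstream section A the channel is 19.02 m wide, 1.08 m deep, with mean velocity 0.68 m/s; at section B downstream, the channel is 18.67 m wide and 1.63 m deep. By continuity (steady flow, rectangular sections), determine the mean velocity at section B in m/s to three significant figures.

Q = A₁V₁ = (19.02×1.08) × 0.68 = 13.97 m³/s
A₂ = 18.67 × 1.63 = 30.43 m²
V₂ = Q/A₂ = 13.97/30.43 = 0.4590 m/s

0.459 m/s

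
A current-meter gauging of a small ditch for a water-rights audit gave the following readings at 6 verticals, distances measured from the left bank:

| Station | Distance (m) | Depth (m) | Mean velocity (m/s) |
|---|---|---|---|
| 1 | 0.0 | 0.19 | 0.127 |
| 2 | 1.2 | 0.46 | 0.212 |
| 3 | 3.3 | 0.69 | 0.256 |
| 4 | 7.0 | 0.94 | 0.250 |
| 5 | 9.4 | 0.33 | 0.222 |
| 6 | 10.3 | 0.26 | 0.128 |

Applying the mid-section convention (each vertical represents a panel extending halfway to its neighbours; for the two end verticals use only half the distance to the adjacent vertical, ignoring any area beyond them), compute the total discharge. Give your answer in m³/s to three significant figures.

1.54 m³/s

w_1 = (1.2 − 0.0)/2 = 0.6 m; q_1 = 0.127 × 0.19 × 0.6 = 0.01448 m³/s
w_2 = (3.3 − 0.0)/2 = 1.65 m; q_2 = 0.212 × 0.46 × 1.65 = 0.1609 m³/s
w_3 = (7.0 − 1.2)/2 = 2.9 m; q_3 = 0.256 × 0.69 × 2.9 = 0.5123 m³/s
w_4 = (9.4 − 3.3)/2 = 3.05 m; q_4 = 0.250 × 0.94 × 3.05 = 0.7168 m³/s
w_5 = (10.3 − 7.0)/2 = 1.65 m; q_5 = 0.222 × 0.33 × 1.65 = 0.1209 m³/s
w_6 = (10.3 − 9.4)/2 = 0.45 m; q_6 = 0.128 × 0.26 × 0.45 = 0.01498 m³/s
Q = Σ qᵢ = 1.540 m³/s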